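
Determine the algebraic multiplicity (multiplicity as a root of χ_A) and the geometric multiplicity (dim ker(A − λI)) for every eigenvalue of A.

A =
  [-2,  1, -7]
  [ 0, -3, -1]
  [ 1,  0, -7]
λ = -4: alg = 3, geom = 1

Step 1 — factor the characteristic polynomial to read off the algebraic multiplicities:
  χ_A(x) = (x + 4)^3

Step 2 — compute geometric multiplicities via the rank-nullity identity g(λ) = n − rank(A − λI):
  rank(A − (-4)·I) = 2, so dim ker(A − (-4)·I) = n − 2 = 1

Summary:
  λ = -4: algebraic multiplicity = 3, geometric multiplicity = 1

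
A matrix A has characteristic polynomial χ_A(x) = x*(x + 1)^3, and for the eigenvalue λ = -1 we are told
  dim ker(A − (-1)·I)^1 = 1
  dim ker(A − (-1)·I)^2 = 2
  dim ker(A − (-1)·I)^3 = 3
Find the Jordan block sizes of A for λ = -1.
Block sizes for λ = -1: [3]

From the dimensions of kernels of powers, the number of Jordan blocks of size at least j is d_j − d_{j−1} where d_j = dim ker(N^j) (with d_0 = 0). Computing the differences gives [1, 1, 1].
The number of blocks of size exactly k is (#blocks of size ≥ k) − (#blocks of size ≥ k + 1), so the partition is: 1 block(s) of size 3.
In nonincreasing order the block sizes are [3].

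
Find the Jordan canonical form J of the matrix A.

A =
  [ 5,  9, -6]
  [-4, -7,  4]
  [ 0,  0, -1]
J_2(-1) ⊕ J_1(-1)

The characteristic polynomial is
  det(x·I − A) = x^3 + 3*x^2 + 3*x + 1 = (x + 1)^3

Eigenvalues and multiplicities (the geometric multiplicity of λ is n − rank(A − λI), which equals the number of Jordan blocks for λ):
  λ = -1: algebraic multiplicity = 3, geometric multiplicity = 2

Determining the block sizes for each eigenvalue:
  λ = -1: 2 blocks summing to 3 forces exactly one block of size 2 and the rest size 1 → block sizes [2, 1]

Assembling the blocks gives a Jordan form
J =
  [-1,  1,  0]
  [ 0, -1,  0]
  [ 0,  0, -1]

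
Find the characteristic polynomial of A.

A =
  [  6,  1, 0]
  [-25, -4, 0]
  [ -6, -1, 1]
x^3 - 3*x^2 + 3*x - 1

Expanding det(x·I − A) (e.g. by cofactor expansion or by noting that A is similar to its Jordan form J, which has the same characteristic polynomial as A) gives
  χ_A(x) = x^3 - 3*x^2 + 3*x - 1
which factors as (x - 1)^3. The eigenvalues (with algebraic multiplicities) are λ = 1 with multiplicity 3.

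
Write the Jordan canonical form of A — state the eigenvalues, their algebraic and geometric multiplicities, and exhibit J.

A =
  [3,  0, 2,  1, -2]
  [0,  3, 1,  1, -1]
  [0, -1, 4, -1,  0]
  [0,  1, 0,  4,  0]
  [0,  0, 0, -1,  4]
J_2(3) ⊕ J_3(4)

The characteristic polynomial is
  det(x·I − A) = x^5 - 18*x^4 + 129*x^3 - 460*x^2 + 816*x - 576 = (x - 4)^3*(x - 3)^2

Eigenvalues and multiplicities (the geometric multiplicity of λ is n − rank(A − λI), which equals the number of Jordan blocks for λ):
  λ = 3: algebraic multiplicity = 2, geometric multiplicity = 1
  λ = 4: algebraic multiplicity = 3, geometric multiplicity = 1

Determining the block sizes for each eigenvalue:
  λ = 3: one block (gm = 1), so the single block has size am = 2 → block sizes [2]
  λ = 4: one block (gm = 1), so the single block has size am = 3 → block sizes [3]

Assembling the blocks gives a Jordan form
J =
  [3, 1, 0, 0, 0]
  [0, 3, 0, 0, 0]
  [0, 0, 4, 1, 0]
  [0, 0, 0, 4, 1]
  [0, 0, 0, 0, 4]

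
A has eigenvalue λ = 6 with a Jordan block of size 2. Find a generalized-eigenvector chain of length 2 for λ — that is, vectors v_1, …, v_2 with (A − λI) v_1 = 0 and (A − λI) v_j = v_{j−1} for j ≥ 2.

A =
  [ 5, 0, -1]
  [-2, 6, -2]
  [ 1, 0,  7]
A Jordan chain for λ = 6 of length 2:
v_1 = (-1, -2, 1)ᵀ
v_2 = (1, 0, 0)ᵀ

Let N = A − (6)·I. We want v_2 with N^2 v_2 = 0 but N^1 v_2 ≠ 0; then v_{j-1} := N · v_j for j = 2, …, 2.

Pick v_2 = (1, 0, 0)ᵀ.
Then v_1 = N · v_2 = (-1, -2, 1)ᵀ.

Sanity check: (A − (6)·I) v_1 = (0, 0, 0)ᵀ = 0. ✓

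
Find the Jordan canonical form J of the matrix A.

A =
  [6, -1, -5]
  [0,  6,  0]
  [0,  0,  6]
J_2(6) ⊕ J_1(6)

The characteristic polynomial is
  det(x·I − A) = x^3 - 18*x^2 + 108*x - 216 = (x - 6)^3

Eigenvalues and multiplicities (the geometric multiplicity of λ is n − rank(A − λI), which equals the number of Jordan blocks for λ):
  λ = 6: algebraic multiplicity = 3, geometric multiplicity = 2

Determining the block sizes for each eigenvalue:
  λ = 6: 2 blocks summing to 3 forces exactly one block of size 2 and the rest size 1 → block sizes [2, 1]

Assembling the blocks gives a Jordan form
J =
  [6, 1, 0]
  [0, 6, 0]
  [0, 0, 6]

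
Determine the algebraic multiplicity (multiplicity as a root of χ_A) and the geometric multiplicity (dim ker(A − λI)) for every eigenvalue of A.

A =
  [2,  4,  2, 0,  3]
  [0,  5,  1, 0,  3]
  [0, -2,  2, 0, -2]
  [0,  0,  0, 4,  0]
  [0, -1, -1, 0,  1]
λ = 2: alg = 3, geom = 1; λ = 4: alg = 2, geom = 2

Step 1 — factor the characteristic polynomial to read off the algebraic multiplicities:
  χ_A(x) = (x - 4)^2*(x - 2)^3

Step 2 — compute geometric multiplicities via the rank-nullity identity g(λ) = n − rank(A − λI):
  rank(A − (2)·I) = 4, so dim ker(A − (2)·I) = n − 4 = 1
  rank(A − (4)·I) = 3, so dim ker(A − (4)·I) = n − 3 = 2

Summary:
  λ = 2: algebraic multiplicity = 3, geometric multiplicity = 1
  λ = 4: algebraic multiplicity = 2, geometric multiplicity = 2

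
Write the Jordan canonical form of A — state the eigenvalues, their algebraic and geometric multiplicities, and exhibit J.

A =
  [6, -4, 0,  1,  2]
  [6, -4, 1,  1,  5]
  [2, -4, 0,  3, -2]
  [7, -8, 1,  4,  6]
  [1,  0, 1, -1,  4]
J_3(2) ⊕ J_2(2)

The characteristic polynomial is
  det(x·I − A) = x^5 - 10*x^4 + 40*x^3 - 80*x^2 + 80*x - 32 = (x - 2)^5

Eigenvalues and multiplicities (the geometric multiplicity of λ is n − rank(A − λI), which equals the number of Jordan blocks for λ):
  λ = 2: algebraic multiplicity = 5, geometric multiplicity = 2

Determining the block sizes for each eigenvalue:
  λ = 2: with am = 5 and gm = 2, the partition is not yet determined (e.g. several partitions of 5 into 2 parts exist). Let N = A − (2)·I. Computing rank(N^1) = 3, rank(N^2) = 1, rank(N^3) = 0; the number of blocks of size ≥ j is rank(N^{j−1}) − rank(N^j), giving [2, 2, 1]. So we have 1 block(s) of size 3, 1 block(s) of size 2 → block sizes [3, 2]

Assembling the blocks gives a Jordan form
J =
  [2, 1, 0, 0, 0]
  [0, 2, 1, 0, 0]
  [0, 0, 2, 0, 0]
  [0, 0, 0, 2, 1]
  [0, 0, 0, 0, 2]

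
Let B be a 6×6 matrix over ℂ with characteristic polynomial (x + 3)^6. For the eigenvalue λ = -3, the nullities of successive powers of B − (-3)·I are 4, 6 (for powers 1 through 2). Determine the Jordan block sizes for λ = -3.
Block sizes for λ = -3: [2, 2, 1, 1]

From the dimensions of kernels of powers, the number of Jordan blocks of size at least j is d_j − d_{j−1} where d_j = dim ker(N^j) (with d_0 = 0). Computing the differences gives [4, 2].
The number of blocks of size exactly k is (#blocks of size ≥ k) − (#blocks of size ≥ k + 1), so the partition is: 2 block(s) of size 1, 2 block(s) of size 2.
In nonincreasing order the block sizes are [2, 2, 1, 1].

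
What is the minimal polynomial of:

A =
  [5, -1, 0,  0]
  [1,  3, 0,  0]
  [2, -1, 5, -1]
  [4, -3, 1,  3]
x^3 - 12*x^2 + 48*x - 64

The characteristic polynomial is χ_A(x) = (x - 4)^4, so the eigenvalues are known. The minimal polynomial is
  m_A(x) = Π_λ (x − λ)^{k_λ}
where k_λ is the size of the *largest* Jordan block for λ (equivalently, the smallest k with (A − λI)^k v = 0 for every generalised eigenvector v of λ).

  λ = 4: largest Jordan block has size 3, contributing (x − 4)^3

So m_A(x) = (x - 4)^3 = x^3 - 12*x^2 + 48*x - 64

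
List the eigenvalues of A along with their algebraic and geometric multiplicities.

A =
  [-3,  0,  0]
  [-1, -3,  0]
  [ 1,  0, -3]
λ = -3: alg = 3, geom = 2

Step 1 — factor the characteristic polynomial to read off the algebraic multiplicities:
  χ_A(x) = (x + 3)^3

Step 2 — compute geometric multiplicities via the rank-nullity identity g(λ) = n − rank(A − λI):
  rank(A − (-3)·I) = 1, so dim ker(A − (-3)·I) = n − 1 = 2

Summary:
  λ = -3: algebraic multiplicity = 3, geometric multiplicity = 2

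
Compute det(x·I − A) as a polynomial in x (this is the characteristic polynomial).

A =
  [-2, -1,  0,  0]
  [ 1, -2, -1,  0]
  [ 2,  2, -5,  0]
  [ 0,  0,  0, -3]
x^4 + 12*x^3 + 54*x^2 + 108*x + 81

Expanding det(x·I − A) (e.g. by cofactor expansion or by noting that A is similar to its Jordan form J, which has the same characteristic polynomial as A) gives
  χ_A(x) = x^4 + 12*x^3 + 54*x^2 + 108*x + 81
which factors as (x + 3)^4. The eigenvalues (with algebraic multiplicities) are λ = -3 with multiplicity 4.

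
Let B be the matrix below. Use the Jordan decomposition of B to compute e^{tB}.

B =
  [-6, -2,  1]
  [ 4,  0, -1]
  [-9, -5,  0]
e^{tB} =
  [-t^2*exp(-2*t)/2 - 4*t*exp(-2*t) + exp(-2*t), -t^2*exp(-2*t)/2 - 2*t*exp(-2*t), t*exp(-2*t)]
  [t^2*exp(-2*t)/2 + 4*t*exp(-2*t), t^2*exp(-2*t)/2 + 2*t*exp(-2*t) + exp(-2*t), -t*exp(-2*t)]
  [-t^2*exp(-2*t) - 9*t*exp(-2*t), -t^2*exp(-2*t) - 5*t*exp(-2*t), 2*t*exp(-2*t) + exp(-2*t)]

Strategy: write B = P · J · P⁻¹ where J is a Jordan canonical form, so e^{tB} = P · e^{tJ} · P⁻¹, and e^{tJ} can be computed block-by-block.

B has Jordan form
J =
  [-2,  1,  0]
  [ 0, -2,  1]
  [ 0,  0, -2]
(up to reordering of blocks).

Per-block formulas:
  For a 3×3 Jordan block J_3(-2): exp(t · J_3(-2)) = e^(-2t)·(I + t·N + (t^2/2)·N^2), where N is the 3×3 nilpotent shift.

After assembling e^{tJ} and conjugating by P, we get:

e^{tB} =
  [-t^2*exp(-2*t)/2 - 4*t*exp(-2*t) + exp(-2*t), -t^2*exp(-2*t)/2 - 2*t*exp(-2*t), t*exp(-2*t)]
  [t^2*exp(-2*t)/2 + 4*t*exp(-2*t), t^2*exp(-2*t)/2 + 2*t*exp(-2*t) + exp(-2*t), -t*exp(-2*t)]
  [-t^2*exp(-2*t) - 9*t*exp(-2*t), -t^2*exp(-2*t) - 5*t*exp(-2*t), 2*t*exp(-2*t) + exp(-2*t)]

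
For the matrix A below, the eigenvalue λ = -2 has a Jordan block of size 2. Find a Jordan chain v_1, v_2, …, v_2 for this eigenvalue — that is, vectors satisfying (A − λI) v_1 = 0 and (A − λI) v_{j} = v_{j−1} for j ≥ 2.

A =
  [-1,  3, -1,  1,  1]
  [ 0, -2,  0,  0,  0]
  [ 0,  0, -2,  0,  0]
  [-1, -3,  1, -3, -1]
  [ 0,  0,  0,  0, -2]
A Jordan chain for λ = -2 of length 2:
v_1 = (1, 0, 0, -1, 0)ᵀ
v_2 = (1, 0, 0, 0, 0)ᵀ

Let N = A − (-2)·I. We want v_2 with N^2 v_2 = 0 but N^1 v_2 ≠ 0; then v_{j-1} := N · v_j for j = 2, …, 2.

Pick v_2 = (1, 0, 0, 0, 0)ᵀ.
Then v_1 = N · v_2 = (1, 0, 0, -1, 0)ᵀ.

Sanity check: (A − (-2)·I) v_1 = (0, 0, 0, 0, 0)ᵀ = 0. ✓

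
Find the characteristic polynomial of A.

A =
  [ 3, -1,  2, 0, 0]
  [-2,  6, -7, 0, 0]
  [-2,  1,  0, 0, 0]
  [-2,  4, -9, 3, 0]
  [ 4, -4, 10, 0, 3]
x^5 - 15*x^4 + 90*x^3 - 270*x^2 + 405*x - 243

Expanding det(x·I − A) (e.g. by cofactor expansion or by noting that A is similar to its Jordan form J, which has the same characteristic polynomial as A) gives
  χ_A(x) = x^5 - 15*x^4 + 90*x^3 - 270*x^2 + 405*x - 243
which factors as (x - 3)^5. The eigenvalues (with algebraic multiplicities) are λ = 3 with multiplicity 5.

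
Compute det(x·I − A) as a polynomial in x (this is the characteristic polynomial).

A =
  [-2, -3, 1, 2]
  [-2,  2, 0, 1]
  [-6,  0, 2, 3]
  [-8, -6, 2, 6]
x^4 - 8*x^3 + 24*x^2 - 32*x + 16

Expanding det(x·I − A) (e.g. by cofactor expansion or by noting that A is similar to its Jordan form J, which has the same characteristic polynomial as A) gives
  χ_A(x) = x^4 - 8*x^3 + 24*x^2 - 32*x + 16
which factors as (x - 2)^4. The eigenvalues (with algebraic multiplicities) are λ = 2 with multiplicity 4.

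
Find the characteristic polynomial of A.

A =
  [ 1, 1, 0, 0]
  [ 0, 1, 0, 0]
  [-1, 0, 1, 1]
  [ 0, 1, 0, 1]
x^4 - 4*x^3 + 6*x^2 - 4*x + 1

Expanding det(x·I − A) (e.g. by cofactor expansion or by noting that A is similar to its Jordan form J, which has the same characteristic polynomial as A) gives
  χ_A(x) = x^4 - 4*x^3 + 6*x^2 - 4*x + 1
which factors as (x - 1)^4. The eigenvalues (with algebraic multiplicities) are λ = 1 with multiplicity 4.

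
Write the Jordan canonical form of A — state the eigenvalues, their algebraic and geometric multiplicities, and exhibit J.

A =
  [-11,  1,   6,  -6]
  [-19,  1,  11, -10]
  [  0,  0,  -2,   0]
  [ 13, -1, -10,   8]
J_3(-2) ⊕ J_1(2)

The characteristic polynomial is
  det(x·I − A) = x^4 + 4*x^3 - 16*x - 16 = (x - 2)*(x + 2)^3

Eigenvalues and multiplicities (the geometric multiplicity of λ is n − rank(A − λI), which equals the number of Jordan blocks for λ):
  λ = -2: algebraic multiplicity = 3, geometric multiplicity = 1
  λ = 2: algebraic multiplicity = 1, geometric multiplicity = 1

Determining the block sizes for each eigenvalue:
  λ = -2: one block (gm = 1), so the single block has size am = 3 → block sizes [3]
  λ = 2: one block (gm = 1), so the single block has size am = 1 → block sizes [1]

Assembling the blocks gives a Jordan form
J =
  [-2,  1,  0, 0]
  [ 0, -2,  1, 0]
  [ 0,  0, -2, 0]
  [ 0,  0,  0, 2]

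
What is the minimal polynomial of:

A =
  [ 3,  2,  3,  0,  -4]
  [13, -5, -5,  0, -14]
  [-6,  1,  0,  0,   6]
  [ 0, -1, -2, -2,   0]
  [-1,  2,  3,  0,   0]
x^4 + 2*x^3 - 12*x^2 - 40*x - 32

The characteristic polynomial is χ_A(x) = (x - 4)*(x + 2)^4, so the eigenvalues are known. The minimal polynomial is
  m_A(x) = Π_λ (x − λ)^{k_λ}
where k_λ is the size of the *largest* Jordan block for λ (equivalently, the smallest k with (A − λI)^k v = 0 for every generalised eigenvector v of λ).

  λ = -2: largest Jordan block has size 3, contributing (x + 2)^3
  λ = 4: largest Jordan block has size 1, contributing (x − 4)

So m_A(x) = (x - 4)*(x + 2)^3 = x^4 + 2*x^3 - 12*x^2 - 40*x - 32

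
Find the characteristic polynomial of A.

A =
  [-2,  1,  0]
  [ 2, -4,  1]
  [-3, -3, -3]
x^3 + 9*x^2 + 27*x + 27

Expanding det(x·I − A) (e.g. by cofactor expansion or by noting that A is similar to its Jordan form J, which has the same characteristic polynomial as A) gives
  χ_A(x) = x^3 + 9*x^2 + 27*x + 27
which factors as (x + 3)^3. The eigenvalues (with algebraic multiplicities) are λ = -3 with multiplicity 3.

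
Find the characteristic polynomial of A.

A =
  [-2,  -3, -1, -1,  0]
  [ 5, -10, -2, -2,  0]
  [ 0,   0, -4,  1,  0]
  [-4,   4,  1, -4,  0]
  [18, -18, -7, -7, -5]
x^5 + 25*x^4 + 250*x^3 + 1250*x^2 + 3125*x + 3125

Expanding det(x·I − A) (e.g. by cofactor expansion or by noting that A is similar to its Jordan form J, which has the same characteristic polynomial as A) gives
  χ_A(x) = x^5 + 25*x^4 + 250*x^3 + 1250*x^2 + 3125*x + 3125
which factors as (x + 5)^5. The eigenvalues (with algebraic multiplicities) are λ = -5 with multiplicity 5.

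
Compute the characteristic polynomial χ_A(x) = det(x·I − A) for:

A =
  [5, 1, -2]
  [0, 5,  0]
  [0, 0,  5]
x^3 - 15*x^2 + 75*x - 125

Expanding det(x·I − A) (e.g. by cofactor expansion or by noting that A is similar to its Jordan form J, which has the same characteristic polynomial as A) gives
  χ_A(x) = x^3 - 15*x^2 + 75*x - 125
which factors as (x - 5)^3. The eigenvalues (with algebraic multiplicities) are λ = 5 with multiplicity 3.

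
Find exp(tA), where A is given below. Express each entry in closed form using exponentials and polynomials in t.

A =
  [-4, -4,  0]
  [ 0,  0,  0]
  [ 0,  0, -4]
e^{tA} =
  [exp(-4*t), -1 + exp(-4*t), 0]
  [0, 1, 0]
  [0, 0, exp(-4*t)]

Strategy: write A = P · J · P⁻¹ where J is a Jordan canonical form, so e^{tA} = P · e^{tJ} · P⁻¹, and e^{tJ} can be computed block-by-block.

A has Jordan form
J =
  [-4,  0, 0]
  [ 0, -4, 0]
  [ 0,  0, 0]
(up to reordering of blocks).

Per-block formulas:
  For a 1×1 block at λ = -4: exp(t · [-4]) = [e^(-4t)].
  For a 1×1 block at λ = 0: exp(t · [0]) = [e^(0t)].

After assembling e^{tJ} and conjugating by P, we get:

e^{tA} =
  [exp(-4*t), -1 + exp(-4*t), 0]
  [0, 1, 0]
  [0, 0, exp(-4*t)]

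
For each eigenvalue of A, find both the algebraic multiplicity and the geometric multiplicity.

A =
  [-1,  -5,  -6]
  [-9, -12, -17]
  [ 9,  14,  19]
λ = 2: alg = 3, geom = 1

Step 1 — factor the characteristic polynomial to read off the algebraic multiplicities:
  χ_A(x) = (x - 2)^3

Step 2 — compute geometric multiplicities via the rank-nullity identity g(λ) = n − rank(A − λI):
  rank(A − (2)·I) = 2, so dim ker(A − (2)·I) = n − 2 = 1

Summary:
  λ = 2: algebraic multiplicity = 3, geometric multiplicity = 1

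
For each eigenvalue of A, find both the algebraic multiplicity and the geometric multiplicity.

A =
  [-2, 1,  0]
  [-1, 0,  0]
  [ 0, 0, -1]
λ = -1: alg = 3, geom = 2

Step 1 — factor the characteristic polynomial to read off the algebraic multiplicities:
  χ_A(x) = (x + 1)^3

Step 2 — compute geometric multiplicities via the rank-nullity identity g(λ) = n − rank(A − λI):
  rank(A − (-1)·I) = 1, so dim ker(A − (-1)·I) = n − 1 = 2

Summary:
  λ = -1: algebraic multiplicity = 3, geometric multiplicity = 2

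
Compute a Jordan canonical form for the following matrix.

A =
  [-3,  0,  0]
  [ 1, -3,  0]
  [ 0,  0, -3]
J_2(-3) ⊕ J_1(-3)

The characteristic polynomial is
  det(x·I − A) = x^3 + 9*x^2 + 27*x + 27 = (x + 3)^3

Eigenvalues and multiplicities (the geometric multiplicity of λ is n − rank(A − λI), which equals the number of Jordan blocks for λ):
  λ = -3: algebraic multiplicity = 3, geometric multiplicity = 2

Determining the block sizes for each eigenvalue:
  λ = -3: 2 blocks summing to 3 forces exactly one block of size 2 and the rest size 1 → block sizes [2, 1]

Assembling the blocks gives a Jordan form
J =
  [-3,  1,  0]
  [ 0, -3,  0]
  [ 0,  0, -3]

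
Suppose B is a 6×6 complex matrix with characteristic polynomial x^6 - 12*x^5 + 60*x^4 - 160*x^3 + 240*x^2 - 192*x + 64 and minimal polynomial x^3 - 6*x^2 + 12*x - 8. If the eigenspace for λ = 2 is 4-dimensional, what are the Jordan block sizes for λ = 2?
Block sizes for λ = 2: [3, 1, 1, 1]

Step 1 — from the characteristic polynomial, algebraic multiplicity of λ = 2 is 6. From dim ker(B − (2)·I) = 4, there are exactly 4 Jordan blocks for λ = 2.
Step 2 — from the minimal polynomial, the factor (x − 2)^3 tells us the largest block for λ = 2 has size 3.
Step 3 — with total size 6, 4 blocks, and largest block 3, the block sizes (in nonincreasing order) are [3, 1, 1, 1].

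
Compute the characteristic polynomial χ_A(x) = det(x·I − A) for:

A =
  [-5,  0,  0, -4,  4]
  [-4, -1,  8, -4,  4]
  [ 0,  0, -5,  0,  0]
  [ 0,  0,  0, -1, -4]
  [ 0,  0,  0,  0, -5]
x^5 + 17*x^4 + 106*x^3 + 290*x^2 + 325*x + 125

Expanding det(x·I − A) (e.g. by cofactor expansion or by noting that A is similar to its Jordan form J, which has the same characteristic polynomial as A) gives
  χ_A(x) = x^5 + 17*x^4 + 106*x^3 + 290*x^2 + 325*x + 125
which factors as (x + 1)^2*(x + 5)^3. The eigenvalues (with algebraic multiplicities) are λ = -5 with multiplicity 3, λ = -1 with multiplicity 2.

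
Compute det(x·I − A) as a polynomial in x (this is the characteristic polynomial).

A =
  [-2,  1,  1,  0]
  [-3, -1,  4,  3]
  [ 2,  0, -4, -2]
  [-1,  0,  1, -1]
x^4 + 8*x^3 + 24*x^2 + 32*x + 16

Expanding det(x·I − A) (e.g. by cofactor expansion or by noting that A is similar to its Jordan form J, which has the same characteristic polynomial as A) gives
  χ_A(x) = x^4 + 8*x^3 + 24*x^2 + 32*x + 16
which factors as (x + 2)^4. The eigenvalues (with algebraic multiplicities) are λ = -2 with multiplicity 4.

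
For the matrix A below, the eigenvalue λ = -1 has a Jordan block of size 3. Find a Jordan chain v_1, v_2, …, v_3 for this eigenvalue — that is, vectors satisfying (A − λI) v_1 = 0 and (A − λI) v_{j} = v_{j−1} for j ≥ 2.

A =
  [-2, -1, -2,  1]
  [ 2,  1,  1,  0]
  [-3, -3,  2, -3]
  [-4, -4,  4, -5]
A Jordan chain for λ = -1 of length 3:
v_1 = (1, -1, 0, 0)ᵀ
v_2 = (-1, 2, -3, -4)ᵀ
v_3 = (1, 0, 0, 0)ᵀ

Let N = A − (-1)·I. We want v_3 with N^3 v_3 = 0 but N^2 v_3 ≠ 0; then v_{j-1} := N · v_j for j = 3, …, 2.

Pick v_3 = (1, 0, 0, 0)ᵀ.
Then v_2 = N · v_3 = (-1, 2, -3, -4)ᵀ.
Then v_1 = N · v_2 = (1, -1, 0, 0)ᵀ.

Sanity check: (A − (-1)·I) v_1 = (0, 0, 0, 0)ᵀ = 0. ✓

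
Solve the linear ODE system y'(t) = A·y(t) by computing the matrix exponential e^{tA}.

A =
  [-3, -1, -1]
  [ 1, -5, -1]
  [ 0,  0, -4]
e^{tA} =
  [t*exp(-4*t) + exp(-4*t), -t*exp(-4*t), -t*exp(-4*t)]
  [t*exp(-4*t), -t*exp(-4*t) + exp(-4*t), -t*exp(-4*t)]
  [0, 0, exp(-4*t)]

Strategy: write A = P · J · P⁻¹ where J is a Jordan canonical form, so e^{tA} = P · e^{tJ} · P⁻¹, and e^{tJ} can be computed block-by-block.

A has Jordan form
J =
  [-4,  1,  0]
  [ 0, -4,  0]
  [ 0,  0, -4]
(up to reordering of blocks).

Per-block formulas:
  For a 1×1 block at λ = -4: exp(t · [-4]) = [e^(-4t)].
  For a 2×2 Jordan block J_2(-4): exp(t · J_2(-4)) = e^(-4t)·(I + t·N), where N is the 2×2 nilpotent shift.

After assembling e^{tJ} and conjugating by P, we get:

e^{tA} =
  [t*exp(-4*t) + exp(-4*t), -t*exp(-4*t), -t*exp(-4*t)]
  [t*exp(-4*t), -t*exp(-4*t) + exp(-4*t), -t*exp(-4*t)]
  [0, 0, exp(-4*t)]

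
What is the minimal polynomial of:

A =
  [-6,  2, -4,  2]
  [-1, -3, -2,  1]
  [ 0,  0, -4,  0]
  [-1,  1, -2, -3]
x^2 + 8*x + 16

The characteristic polynomial is χ_A(x) = (x + 4)^4, so the eigenvalues are known. The minimal polynomial is
  m_A(x) = Π_λ (x − λ)^{k_λ}
where k_λ is the size of the *largest* Jordan block for λ (equivalently, the smallest k with (A − λI)^k v = 0 for every generalised eigenvector v of λ).

  λ = -4: largest Jordan block has size 2, contributing (x + 4)^2

So m_A(x) = (x + 4)^2 = x^2 + 8*x + 16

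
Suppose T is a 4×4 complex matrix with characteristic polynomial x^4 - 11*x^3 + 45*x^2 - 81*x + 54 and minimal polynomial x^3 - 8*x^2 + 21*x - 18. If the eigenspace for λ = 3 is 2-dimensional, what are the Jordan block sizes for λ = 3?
Block sizes for λ = 3: [2, 1]

Step 1 — from the characteristic polynomial, algebraic multiplicity of λ = 3 is 3. From dim ker(T − (3)·I) = 2, there are exactly 2 Jordan blocks for λ = 3.
Step 2 — from the minimal polynomial, the factor (x − 3)^2 tells us the largest block for λ = 3 has size 2.
Step 3 — with total size 3, 2 blocks, and largest block 2, the block sizes (in nonincreasing order) are [2, 1].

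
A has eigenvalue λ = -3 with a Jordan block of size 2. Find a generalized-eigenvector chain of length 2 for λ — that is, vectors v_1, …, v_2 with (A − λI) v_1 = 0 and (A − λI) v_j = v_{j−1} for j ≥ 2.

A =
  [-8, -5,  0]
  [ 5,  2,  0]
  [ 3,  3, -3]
A Jordan chain for λ = -3 of length 2:
v_1 = (-5, 5, 3)ᵀ
v_2 = (1, 0, 0)ᵀ

Let N = A − (-3)·I. We want v_2 with N^2 v_2 = 0 but N^1 v_2 ≠ 0; then v_{j-1} := N · v_j for j = 2, …, 2.

Pick v_2 = (1, 0, 0)ᵀ.
Then v_1 = N · v_2 = (-5, 5, 3)ᵀ.

Sanity check: (A − (-3)·I) v_1 = (0, 0, 0)ᵀ = 0. ✓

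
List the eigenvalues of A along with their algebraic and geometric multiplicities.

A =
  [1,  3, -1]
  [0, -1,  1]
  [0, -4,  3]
λ = 1: alg = 3, geom = 1

Step 1 — factor the characteristic polynomial to read off the algebraic multiplicities:
  χ_A(x) = (x - 1)^3

Step 2 — compute geometric multiplicities via the rank-nullity identity g(λ) = n − rank(A − λI):
  rank(A − (1)·I) = 2, so dim ker(A − (1)·I) = n − 2 = 1

Summary:
  λ = 1: algebraic multiplicity = 3, geometric multiplicity = 1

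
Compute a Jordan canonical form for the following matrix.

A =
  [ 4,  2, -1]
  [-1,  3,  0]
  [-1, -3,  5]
J_3(4)

The characteristic polynomial is
  det(x·I − A) = x^3 - 12*x^2 + 48*x - 64 = (x - 4)^3

Eigenvalues and multiplicities (the geometric multiplicity of λ is n − rank(A − λI), which equals the number of Jordan blocks for λ):
  λ = 4: algebraic multiplicity = 3, geometric multiplicity = 1

Determining the block sizes for each eigenvalue:
  λ = 4: one block (gm = 1), so the single block has size am = 3 → block sizes [3]

Assembling the blocks gives a Jordan form
J =
  [4, 1, 0]
  [0, 4, 1]
  [0, 0, 4]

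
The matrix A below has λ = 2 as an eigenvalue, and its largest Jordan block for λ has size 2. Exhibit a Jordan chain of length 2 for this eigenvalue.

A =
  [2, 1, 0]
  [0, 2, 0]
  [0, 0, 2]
A Jordan chain for λ = 2 of length 2:
v_1 = (1, 0, 0)ᵀ
v_2 = (0, 1, 0)ᵀ

Let N = A − (2)·I. We want v_2 with N^2 v_2 = 0 but N^1 v_2 ≠ 0; then v_{j-1} := N · v_j for j = 2, …, 2.

Pick v_2 = (0, 1, 0)ᵀ.
Then v_1 = N · v_2 = (1, 0, 0)ᵀ.

Sanity check: (A − (2)·I) v_1 = (0, 0, 0)ᵀ = 0. ✓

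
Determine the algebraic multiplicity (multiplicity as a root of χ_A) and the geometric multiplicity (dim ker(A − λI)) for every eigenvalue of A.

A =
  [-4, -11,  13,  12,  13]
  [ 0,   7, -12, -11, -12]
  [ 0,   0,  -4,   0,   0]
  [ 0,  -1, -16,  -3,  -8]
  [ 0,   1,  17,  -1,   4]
λ = -4: alg = 3, geom = 1; λ = 6: alg = 2, geom = 1

Step 1 — factor the characteristic polynomial to read off the algebraic multiplicities:
  χ_A(x) = (x - 6)^2*(x + 4)^3

Step 2 — compute geometric multiplicities via the rank-nullity identity g(λ) = n − rank(A − λI):
  rank(A − (-4)·I) = 4, so dim ker(A − (-4)·I) = n − 4 = 1
  rank(A − (6)·I) = 4, so dim ker(A − (6)·I) = n − 4 = 1

Summary:
  λ = -4: algebraic multiplicity = 3, geometric multiplicity = 1
  λ = 6: algebraic multiplicity = 2, geometric multiplicity = 1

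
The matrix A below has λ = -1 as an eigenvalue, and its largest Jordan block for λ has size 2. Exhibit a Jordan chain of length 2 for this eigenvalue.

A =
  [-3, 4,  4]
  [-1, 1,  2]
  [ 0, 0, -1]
A Jordan chain for λ = -1 of length 2:
v_1 = (-2, -1, 0)ᵀ
v_2 = (1, 0, 0)ᵀ

Let N = A − (-1)·I. We want v_2 with N^2 v_2 = 0 but N^1 v_2 ≠ 0; then v_{j-1} := N · v_j for j = 2, …, 2.

Pick v_2 = (1, 0, 0)ᵀ.
Then v_1 = N · v_2 = (-2, -1, 0)ᵀ.

Sanity check: (A − (-1)·I) v_1 = (0, 0, 0)ᵀ = 0. ✓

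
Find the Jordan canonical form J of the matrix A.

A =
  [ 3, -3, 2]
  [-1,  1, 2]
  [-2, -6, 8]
J_2(4) ⊕ J_1(4)

The characteristic polynomial is
  det(x·I − A) = x^3 - 12*x^2 + 48*x - 64 = (x - 4)^3

Eigenvalues and multiplicities (the geometric multiplicity of λ is n − rank(A − λI), which equals the number of Jordan blocks for λ):
  λ = 4: algebraic multiplicity = 3, geometric multiplicity = 2

Determining the block sizes for each eigenvalue:
  λ = 4: 2 blocks summing to 3 forces exactly one block of size 2 and the rest size 1 → block sizes [2, 1]

Assembling the blocks gives a Jordan form
J =
  [4, 1, 0]
  [0, 4, 0]
  [0, 0, 4]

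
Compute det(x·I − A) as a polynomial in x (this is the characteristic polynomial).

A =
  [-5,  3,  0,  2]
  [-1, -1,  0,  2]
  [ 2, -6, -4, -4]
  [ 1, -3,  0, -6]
x^4 + 16*x^3 + 96*x^2 + 256*x + 256

Expanding det(x·I − A) (e.g. by cofactor expansion or by noting that A is similar to its Jordan form J, which has the same characteristic polynomial as A) gives
  χ_A(x) = x^4 + 16*x^3 + 96*x^2 + 256*x + 256
which factors as (x + 4)^4. The eigenvalues (with algebraic multiplicities) are λ = -4 with multiplicity 4.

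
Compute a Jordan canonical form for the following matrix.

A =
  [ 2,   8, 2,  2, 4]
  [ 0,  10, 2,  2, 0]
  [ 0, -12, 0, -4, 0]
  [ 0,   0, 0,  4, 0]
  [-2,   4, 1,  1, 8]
J_2(4) ⊕ J_1(4) ⊕ J_1(6) ⊕ J_1(6)

The characteristic polynomial is
  det(x·I − A) = x^5 - 24*x^4 + 228*x^3 - 1072*x^2 + 2496*x - 2304 = (x - 6)^2*(x - 4)^3

Eigenvalues and multiplicities (the geometric multiplicity of λ is n − rank(A − λI), which equals the number of Jordan blocks for λ):
  λ = 4: algebraic multiplicity = 3, geometric multiplicity = 2
  λ = 6: algebraic multiplicity = 2, geometric multiplicity = 2

Determining the block sizes for each eigenvalue:
  λ = 4: 2 blocks summing to 3 forces exactly one block of size 2 and the rest size 1 → block sizes [2, 1]
  λ = 6: gm = am = 2, so every block has size 1 → block sizes [1, 1]

Assembling the blocks gives a Jordan form
J =
  [4, 1, 0, 0, 0]
  [0, 4, 0, 0, 0]
  [0, 0, 4, 0, 0]
  [0, 0, 0, 6, 0]
  [0, 0, 0, 0, 6]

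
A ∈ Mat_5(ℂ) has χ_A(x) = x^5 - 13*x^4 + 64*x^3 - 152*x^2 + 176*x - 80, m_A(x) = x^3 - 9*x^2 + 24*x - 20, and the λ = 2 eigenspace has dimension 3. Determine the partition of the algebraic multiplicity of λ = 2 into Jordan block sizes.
Block sizes for λ = 2: [2, 1, 1]

Step 1 — from the characteristic polynomial, algebraic multiplicity of λ = 2 is 4. From dim ker(A − (2)·I) = 3, there are exactly 3 Jordan blocks for λ = 2.
Step 2 — from the minimal polynomial, the factor (x − 2)^2 tells us the largest block for λ = 2 has size 2.
Step 3 — with total size 4, 3 blocks, and largest block 2, the block sizes (in nonincreasing order) are [2, 1, 1].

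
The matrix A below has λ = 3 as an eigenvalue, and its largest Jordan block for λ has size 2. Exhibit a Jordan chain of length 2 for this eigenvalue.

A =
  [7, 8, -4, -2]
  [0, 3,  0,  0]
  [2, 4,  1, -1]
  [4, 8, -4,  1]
A Jordan chain for λ = 3 of length 2:
v_1 = (4, 0, 2, 4)ᵀ
v_2 = (1, 0, 0, 0)ᵀ

Let N = A − (3)·I. We want v_2 with N^2 v_2 = 0 but N^1 v_2 ≠ 0; then v_{j-1} := N · v_j for j = 2, …, 2.

Pick v_2 = (1, 0, 0, 0)ᵀ.
Then v_1 = N · v_2 = (4, 0, 2, 4)ᵀ.

Sanity check: (A − (3)·I) v_1 = (0, 0, 0, 0)ᵀ = 0. ✓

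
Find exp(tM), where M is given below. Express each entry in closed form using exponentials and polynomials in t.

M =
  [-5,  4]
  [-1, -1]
e^{tM} =
  [-2*t*exp(-3*t) + exp(-3*t), 4*t*exp(-3*t)]
  [-t*exp(-3*t), 2*t*exp(-3*t) + exp(-3*t)]

Strategy: write M = P · J · P⁻¹ where J is a Jordan canonical form, so e^{tM} = P · e^{tJ} · P⁻¹, and e^{tJ} can be computed block-by-block.

M has Jordan form
J =
  [-3,  1]
  [ 0, -3]
(up to reordering of blocks).

Per-block formulas:
  For a 2×2 Jordan block J_2(-3): exp(t · J_2(-3)) = e^(-3t)·(I + t·N), where N is the 2×2 nilpotent shift.

After assembling e^{tJ} and conjugating by P, we get:

e^{tM} =
  [-2*t*exp(-3*t) + exp(-3*t), 4*t*exp(-3*t)]
  [-t*exp(-3*t), 2*t*exp(-3*t) + exp(-3*t)]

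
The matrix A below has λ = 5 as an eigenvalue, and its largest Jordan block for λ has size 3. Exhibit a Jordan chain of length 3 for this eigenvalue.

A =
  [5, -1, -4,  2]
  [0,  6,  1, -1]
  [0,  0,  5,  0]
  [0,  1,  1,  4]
A Jordan chain for λ = 5 of length 3:
v_1 = (1, 0, 0, 0)ᵀ
v_2 = (-1, 1, 0, 1)ᵀ
v_3 = (0, 1, 0, 0)ᵀ

Let N = A − (5)·I. We want v_3 with N^3 v_3 = 0 but N^2 v_3 ≠ 0; then v_{j-1} := N · v_j for j = 3, …, 2.

Pick v_3 = (0, 1, 0, 0)ᵀ.
Then v_2 = N · v_3 = (-1, 1, 0, 1)ᵀ.
Then v_1 = N · v_2 = (1, 0, 0, 0)ᵀ.

Sanity check: (A − (5)·I) v_1 = (0, 0, 0, 0)ᵀ = 0. ✓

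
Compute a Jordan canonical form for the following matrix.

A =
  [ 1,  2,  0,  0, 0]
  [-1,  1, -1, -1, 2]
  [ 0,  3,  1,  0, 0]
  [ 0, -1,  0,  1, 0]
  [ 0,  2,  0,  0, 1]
J_3(1) ⊕ J_1(1) ⊕ J_1(1)

The characteristic polynomial is
  det(x·I − A) = x^5 - 5*x^4 + 10*x^3 - 10*x^2 + 5*x - 1 = (x - 1)^5

Eigenvalues and multiplicities (the geometric multiplicity of λ is n − rank(A − λI), which equals the number of Jordan blocks for λ):
  λ = 1: algebraic multiplicity = 5, geometric multiplicity = 3

Determining the block sizes for each eigenvalue:
  λ = 1: with am = 5 and gm = 3, the partition is not yet determined (e.g. several partitions of 5 into 3 parts exist). Let N = A − (1)·I. Computing rank(N^1) = 2, rank(N^2) = 1, rank(N^3) = 0; the number of blocks of size ≥ j is rank(N^{j−1}) − rank(N^j), giving [3, 1, 1]. So we have 1 block(s) of size 3, 2 block(s) of size 1 → block sizes [3, 1, 1]

Assembling the blocks gives a Jordan form
J =
  [1, 1, 0, 0, 0]
  [0, 1, 1, 0, 0]
  [0, 0, 1, 0, 0]
  [0, 0, 0, 1, 0]
  [0, 0, 0, 0, 1]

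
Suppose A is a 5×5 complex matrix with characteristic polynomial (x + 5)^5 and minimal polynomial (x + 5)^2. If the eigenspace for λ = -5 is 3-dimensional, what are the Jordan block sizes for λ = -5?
Block sizes for λ = -5: [2, 2, 1]

Step 1 — from the characteristic polynomial, algebraic multiplicity of λ = -5 is 5. From dim ker(A − (-5)·I) = 3, there are exactly 3 Jordan blocks for λ = -5.
Step 2 — from the minimal polynomial, the factor (x + 5)^2 tells us the largest block for λ = -5 has size 2.
Step 3 — with total size 5, 3 blocks, and largest block 2, the block sizes (in nonincreasing order) are [2, 2, 1].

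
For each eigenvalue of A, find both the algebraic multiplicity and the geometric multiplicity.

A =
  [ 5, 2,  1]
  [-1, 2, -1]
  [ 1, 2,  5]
λ = 4: alg = 3, geom = 2

Step 1 — factor the characteristic polynomial to read off the algebraic multiplicities:
  χ_A(x) = (x - 4)^3

Step 2 — compute geometric multiplicities via the rank-nullity identity g(λ) = n − rank(A − λI):
  rank(A − (4)·I) = 1, so dim ker(A − (4)·I) = n − 1 = 2

Summary:
  λ = 4: algebraic multiplicity = 3, geometric multiplicity = 2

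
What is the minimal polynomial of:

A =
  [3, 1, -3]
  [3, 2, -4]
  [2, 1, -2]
x^3 - 3*x^2 + 3*x - 1

The characteristic polynomial is χ_A(x) = (x - 1)^3, so the eigenvalues are known. The minimal polynomial is
  m_A(x) = Π_λ (x − λ)^{k_λ}
where k_λ is the size of the *largest* Jordan block for λ (equivalently, the smallest k with (A − λI)^k v = 0 for every generalised eigenvector v of λ).

  λ = 1: largest Jordan block has size 3, contributing (x − 1)^3

So m_A(x) = (x - 1)^3 = x^3 - 3*x^2 + 3*x - 1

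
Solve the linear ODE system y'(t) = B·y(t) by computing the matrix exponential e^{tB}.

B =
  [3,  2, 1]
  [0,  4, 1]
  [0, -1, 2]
e^{tB} =
  [exp(3*t), t^2*exp(3*t)/2 + 2*t*exp(3*t), t^2*exp(3*t)/2 + t*exp(3*t)]
  [0, t*exp(3*t) + exp(3*t), t*exp(3*t)]
  [0, -t*exp(3*t), -t*exp(3*t) + exp(3*t)]

Strategy: write B = P · J · P⁻¹ where J is a Jordan canonical form, so e^{tB} = P · e^{tJ} · P⁻¹, and e^{tJ} can be computed block-by-block.

B has Jordan form
J =
  [3, 1, 0]
  [0, 3, 1]
  [0, 0, 3]
(up to reordering of blocks).

Per-block formulas:
  For a 3×3 Jordan block J_3(3): exp(t · J_3(3)) = e^(3t)·(I + t·N + (t^2/2)·N^2), where N is the 3×3 nilpotent shift.

After assembling e^{tJ} and conjugating by P, we get:

e^{tB} =
  [exp(3*t), t^2*exp(3*t)/2 + 2*t*exp(3*t), t^2*exp(3*t)/2 + t*exp(3*t)]
  [0, t*exp(3*t) + exp(3*t), t*exp(3*t)]
  [0, -t*exp(3*t), -t*exp(3*t) + exp(3*t)]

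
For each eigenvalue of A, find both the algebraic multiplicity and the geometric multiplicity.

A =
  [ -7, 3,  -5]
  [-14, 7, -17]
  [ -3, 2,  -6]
λ = -2: alg = 3, geom = 1

Step 1 — factor the characteristic polynomial to read off the algebraic multiplicities:
  χ_A(x) = (x + 2)^3

Step 2 — compute geometric multiplicities via the rank-nullity identity g(λ) = n − rank(A − λI):
  rank(A − (-2)·I) = 2, so dim ker(A − (-2)·I) = n − 2 = 1

Summary:
  λ = -2: algebraic multiplicity = 3, geometric multiplicity = 1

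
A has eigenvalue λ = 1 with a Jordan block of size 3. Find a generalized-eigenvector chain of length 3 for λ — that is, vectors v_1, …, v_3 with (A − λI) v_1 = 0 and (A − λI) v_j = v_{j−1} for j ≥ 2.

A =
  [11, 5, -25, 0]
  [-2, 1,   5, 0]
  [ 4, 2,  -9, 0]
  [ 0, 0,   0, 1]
A Jordan chain for λ = 1 of length 3:
v_1 = (-10, 0, -4, 0)ᵀ
v_2 = (10, -2, 4, 0)ᵀ
v_3 = (1, 0, 0, 0)ᵀ

Let N = A − (1)·I. We want v_3 with N^3 v_3 = 0 but N^2 v_3 ≠ 0; then v_{j-1} := N · v_j for j = 3, …, 2.

Pick v_3 = (1, 0, 0, 0)ᵀ.
Then v_2 = N · v_3 = (10, -2, 4, 0)ᵀ.
Then v_1 = N · v_2 = (-10, 0, -4, 0)ᵀ.

Sanity check: (A − (1)·I) v_1 = (0, 0, 0, 0)ᵀ = 0. ✓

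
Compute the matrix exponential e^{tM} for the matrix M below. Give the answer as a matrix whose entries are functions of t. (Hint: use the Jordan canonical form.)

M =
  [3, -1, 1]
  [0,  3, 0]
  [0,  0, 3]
e^{tM} =
  [exp(3*t), -t*exp(3*t), t*exp(3*t)]
  [0, exp(3*t), 0]
  [0, 0, exp(3*t)]

Strategy: write M = P · J · P⁻¹ where J is a Jordan canonical form, so e^{tM} = P · e^{tJ} · P⁻¹, and e^{tJ} can be computed block-by-block.

M has Jordan form
J =
  [3, 1, 0]
  [0, 3, 0]
  [0, 0, 3]
(up to reordering of blocks).

Per-block formulas:
  For a 1×1 block at λ = 3: exp(t · [3]) = [e^(3t)].
  For a 2×2 Jordan block J_2(3): exp(t · J_2(3)) = e^(3t)·(I + t·N), where N is the 2×2 nilpotent shift.

After assembling e^{tJ} and conjugating by P, we get:

e^{tM} =
  [exp(3*t), -t*exp(3*t), t*exp(3*t)]
  [0, exp(3*t), 0]
  [0, 0, exp(3*t)]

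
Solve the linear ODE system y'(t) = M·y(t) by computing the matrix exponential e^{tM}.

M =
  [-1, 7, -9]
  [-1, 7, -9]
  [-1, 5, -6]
e^{tM} =
  [3*t^2/2 - t + 1, -3*t^2/2 + 7*t, -9*t]
  [3*t^2/2 - t, -3*t^2/2 + 7*t + 1, -9*t]
  [t^2 - t, -t^2 + 5*t, 1 - 6*t]

Strategy: write M = P · J · P⁻¹ where J is a Jordan canonical form, so e^{tM} = P · e^{tJ} · P⁻¹, and e^{tJ} can be computed block-by-block.

M has Jordan form
J =
  [0, 1, 0]
  [0, 0, 1]
  [0, 0, 0]
(up to reordering of blocks).

Per-block formulas:
  For a 3×3 Jordan block J_3(0): exp(t · J_3(0)) = e^(0t)·(I + t·N + (t^2/2)·N^2), where N is the 3×3 nilpotent shift.

After assembling e^{tJ} and conjugating by P, we get:

e^{tM} =
  [3*t^2/2 - t + 1, -3*t^2/2 + 7*t, -9*t]
  [3*t^2/2 - t, -3*t^2/2 + 7*t + 1, -9*t]
  [t^2 - t, -t^2 + 5*t, 1 - 6*t]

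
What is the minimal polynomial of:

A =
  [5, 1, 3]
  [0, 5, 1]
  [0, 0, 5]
x^3 - 15*x^2 + 75*x - 125

The characteristic polynomial is χ_A(x) = (x - 5)^3, so the eigenvalues are known. The minimal polynomial is
  m_A(x) = Π_λ (x − λ)^{k_λ}
where k_λ is the size of the *largest* Jordan block for λ (equivalently, the smallest k with (A − λI)^k v = 0 for every generalised eigenvector v of λ).

  λ = 5: largest Jordan block has size 3, contributing (x − 5)^3

So m_A(x) = (x - 5)^3 = x^3 - 15*x^2 + 75*x - 125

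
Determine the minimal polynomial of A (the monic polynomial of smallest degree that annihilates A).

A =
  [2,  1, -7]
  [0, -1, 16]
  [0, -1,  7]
x^3 - 8*x^2 + 21*x - 18

The characteristic polynomial is χ_A(x) = (x - 3)^2*(x - 2), so the eigenvalues are known. The minimal polynomial is
  m_A(x) = Π_λ (x − λ)^{k_λ}
where k_λ is the size of the *largest* Jordan block for λ (equivalently, the smallest k with (A − λI)^k v = 0 for every generalised eigenvector v of λ).

  λ = 2: largest Jordan block has size 1, contributing (x − 2)
  λ = 3: largest Jordan block has size 2, contributing (x − 3)^2

So m_A(x) = (x - 3)^2*(x - 2) = x^3 - 8*x^2 + 21*x - 18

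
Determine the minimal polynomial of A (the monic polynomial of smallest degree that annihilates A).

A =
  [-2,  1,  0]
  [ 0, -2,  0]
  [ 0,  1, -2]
x^2 + 4*x + 4

The characteristic polynomial is χ_A(x) = (x + 2)^3, so the eigenvalues are known. The minimal polynomial is
  m_A(x) = Π_λ (x − λ)^{k_λ}
where k_λ is the size of the *largest* Jordan block for λ (equivalently, the smallest k with (A − λI)^k v = 0 for every generalised eigenvector v of λ).

  λ = -2: largest Jordan block has size 2, contributing (x + 2)^2

So m_A(x) = (x + 2)^2 = x^2 + 4*x + 4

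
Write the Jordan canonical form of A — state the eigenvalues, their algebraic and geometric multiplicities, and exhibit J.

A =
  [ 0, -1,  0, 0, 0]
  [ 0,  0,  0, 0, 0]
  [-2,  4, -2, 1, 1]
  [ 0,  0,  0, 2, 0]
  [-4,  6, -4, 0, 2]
J_2(0) ⊕ J_2(0) ⊕ J_1(2)

The characteristic polynomial is
  det(x·I − A) = x^5 - 2*x^4 = x^4*(x - 2)

Eigenvalues and multiplicities (the geometric multiplicity of λ is n − rank(A − λI), which equals the number of Jordan blocks for λ):
  λ = 0: algebraic multiplicity = 4, geometric multiplicity = 2
  λ = 2: algebraic multiplicity = 1, geometric multiplicity = 1

Determining the block sizes for each eigenvalue:
  λ = 0: with am = 4 and gm = 2, the partition is not yet determined (e.g. several partitions of 4 into 2 parts exist). Let N = A − (0)·I. Computing rank(N^1) = 3, rank(N^2) = 1; the number of blocks of size ≥ j is rank(N^{j−1}) − rank(N^j), giving [2, 2]. So we have 2 block(s) of size 2 → block sizes [2, 2]
  λ = 2: one block (gm = 1), so the single block has size am = 1 → block sizes [1]

Assembling the blocks gives a Jordan form
J =
  [0, 1, 0, 0, 0]
  [0, 0, 0, 0, 0]
  [0, 0, 0, 1, 0]
  [0, 0, 0, 0, 0]
  [0, 0, 0, 0, 2]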